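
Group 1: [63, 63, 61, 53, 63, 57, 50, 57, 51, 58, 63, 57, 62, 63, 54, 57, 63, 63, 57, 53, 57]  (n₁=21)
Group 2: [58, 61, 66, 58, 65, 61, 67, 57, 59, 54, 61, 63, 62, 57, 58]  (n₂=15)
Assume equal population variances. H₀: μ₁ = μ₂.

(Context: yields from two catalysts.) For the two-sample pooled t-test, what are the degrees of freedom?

df = n₁ + n₂ − 2 = 21 + 15 − 2 = 34

degrees of freedom = 34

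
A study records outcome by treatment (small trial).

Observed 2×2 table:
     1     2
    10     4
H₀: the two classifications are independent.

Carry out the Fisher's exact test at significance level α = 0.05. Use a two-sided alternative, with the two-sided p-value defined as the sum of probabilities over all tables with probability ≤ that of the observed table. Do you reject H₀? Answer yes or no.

reject H₀: no

Margins: r₁=3, r₂=14, c₁=11, c₂=6, n=17
p_obs = C(3,1)·C(14,10)/C(17,11); sum pmf over tables with pmf ≤ p_obs
p-value (two-sided) = 0.51471
At α=0.05: p ≥ α → fail to reject H₀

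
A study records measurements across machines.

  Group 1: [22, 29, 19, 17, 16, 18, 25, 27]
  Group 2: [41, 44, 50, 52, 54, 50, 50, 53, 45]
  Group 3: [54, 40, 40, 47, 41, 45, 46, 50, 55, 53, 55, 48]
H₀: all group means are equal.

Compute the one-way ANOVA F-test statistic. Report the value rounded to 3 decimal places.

Group means [21.62, 48.78, 47.83], grand mean 40.897
SSB = Σnᵢ(x̄ᵢ−x̄)² = 4107.592; SSW = ΣΣ(x−x̄ᵢ)² = 679.097
MSB = 4107.592/2 = 2053.7962; MSW = 679.097/26 = 26.1191
F = MSB/MSW = 78.6319
df = (2, 26)

test statistic = 78.632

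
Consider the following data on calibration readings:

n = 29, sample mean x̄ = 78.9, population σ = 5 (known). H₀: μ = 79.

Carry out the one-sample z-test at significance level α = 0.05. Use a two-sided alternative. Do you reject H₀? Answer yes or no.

reject H₀: no

SE = σ/√n = 5/√29 = 0.9285
z = (x̄−μ₀)/SE = (78.9−79)/0.9285 = -0.1077
p-value (two-sided) = 0.91423
At α=0.05: p ≥ α → fail to reject H₀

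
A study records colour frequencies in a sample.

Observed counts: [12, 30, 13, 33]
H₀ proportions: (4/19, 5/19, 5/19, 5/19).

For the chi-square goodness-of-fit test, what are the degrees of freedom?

degrees of freedom = 3

df = k − 1 = 4 − 1 = 3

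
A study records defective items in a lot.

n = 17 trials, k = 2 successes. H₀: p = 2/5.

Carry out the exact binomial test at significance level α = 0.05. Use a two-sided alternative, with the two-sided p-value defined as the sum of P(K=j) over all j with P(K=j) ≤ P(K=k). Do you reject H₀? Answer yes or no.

Exact binomial: n=17, k=2, p₀=2/5=0.4000
P(X=j) = C(n,j)·p₀^j·(1−p₀)^(n−j); p = Σ P(X=j) over j with P(X=j) ≤ P(X=2)
p-value (two-sided) = 0.02291
At α=0.05: p < α → reject H₀

reject H₀: yes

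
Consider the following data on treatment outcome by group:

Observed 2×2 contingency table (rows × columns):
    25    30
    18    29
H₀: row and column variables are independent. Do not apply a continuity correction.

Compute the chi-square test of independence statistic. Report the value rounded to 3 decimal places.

Row totals [55, 47], col totals [43, 59], n=102
χ² = (25−23.19)²/23.19 + (30−31.81)²/31.81 + (18−19.81)²/19.81 + (29−27.19)²/27.19 = 0.5323
df = 1

test statistic = 0.532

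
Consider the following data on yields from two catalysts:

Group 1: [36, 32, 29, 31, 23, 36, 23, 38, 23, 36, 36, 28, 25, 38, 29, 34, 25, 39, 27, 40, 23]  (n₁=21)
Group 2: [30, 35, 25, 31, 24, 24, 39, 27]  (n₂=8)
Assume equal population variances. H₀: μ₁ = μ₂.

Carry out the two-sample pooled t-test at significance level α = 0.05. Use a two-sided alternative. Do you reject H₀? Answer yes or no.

reject H₀: no

x̄₁=31.000, s₁=5.975, n₁=21
x̄₂=29.375, s₂=5.476, n₂=8
s_p² = [20·5.975² + 7·5.476²]/27 = 34.2176
SE = √(s_p²·(1/21+1/8)) = 2.4304
t = (31.000−29.375)/2.4304 = 0.6686
df = 27
p-value (two-sided) = 0.50941
At α=0.05: p ≥ α → fail to reject H₀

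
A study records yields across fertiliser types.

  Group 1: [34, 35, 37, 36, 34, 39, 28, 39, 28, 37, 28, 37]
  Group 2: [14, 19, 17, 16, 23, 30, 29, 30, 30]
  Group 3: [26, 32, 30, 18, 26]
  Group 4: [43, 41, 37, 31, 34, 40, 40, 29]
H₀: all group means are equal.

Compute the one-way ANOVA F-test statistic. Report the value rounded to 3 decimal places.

test statistic = 12.670

Group means [34.33, 23.11, 26.40, 36.88], grand mean 30.794
SSB = Σnᵢ(x̄ᵢ−x̄)² = 1073.928; SSW = ΣΣ(x−x̄ᵢ)² = 847.631
MSB = 1073.928/3 = 357.9761; MSW = 847.631/30 = 28.2544
F = MSB/MSW = 12.6698
df = (3, 30)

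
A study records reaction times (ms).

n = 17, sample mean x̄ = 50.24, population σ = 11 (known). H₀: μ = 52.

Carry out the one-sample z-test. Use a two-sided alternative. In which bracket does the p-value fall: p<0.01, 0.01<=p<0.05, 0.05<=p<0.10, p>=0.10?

SE = σ/√n = 11/√17 = 2.6679
z = (x̄−μ₀)/SE = (50.24−52)/2.6679 = -0.6597
p-value (two-sided) = 0.50945
→ bracket: p>=0.10

p-value bracket: p>=0.10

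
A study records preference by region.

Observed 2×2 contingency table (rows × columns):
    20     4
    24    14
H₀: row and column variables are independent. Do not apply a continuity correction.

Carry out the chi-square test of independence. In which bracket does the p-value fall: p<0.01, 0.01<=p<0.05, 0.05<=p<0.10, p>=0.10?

Row totals [24, 38], col totals [44, 18], n=62
χ² = (20−17.03)²/17.03 + (4−6.97)²/6.97 + (24−26.97)²/26.97 + (14−11.03)²/11.03 = 2.9061
df = 1
p-value (upper-tail) = 0.08825
→ bracket: 0.05<=p<0.10

p-value bracket: 0.05<=p<0.10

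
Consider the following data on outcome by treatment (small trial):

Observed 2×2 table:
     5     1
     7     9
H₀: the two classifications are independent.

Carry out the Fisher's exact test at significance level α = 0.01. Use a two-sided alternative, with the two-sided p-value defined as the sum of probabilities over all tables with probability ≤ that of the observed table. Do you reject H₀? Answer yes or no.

Margins: r₁=6, r₂=16, c₁=12, c₂=10, n=22
p_obs = C(6,5)·C(16,7)/C(22,12); sum pmf over tables with pmf ≤ p_obs
p-value (two-sided) = 0.16188
At α=0.01: p ≥ α → fail to reject H₀

reject H₀: no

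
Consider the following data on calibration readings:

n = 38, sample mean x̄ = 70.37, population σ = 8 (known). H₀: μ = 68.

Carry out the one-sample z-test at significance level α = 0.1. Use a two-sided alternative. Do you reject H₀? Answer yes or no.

reject H₀: yes

SE = σ/√n = 8/√38 = 1.2978
z = (x̄−μ₀)/SE = (70.37−68)/1.2978 = 1.8262
p-value (two-sided) = 0.06782
At α=0.1: p < α → reject H₀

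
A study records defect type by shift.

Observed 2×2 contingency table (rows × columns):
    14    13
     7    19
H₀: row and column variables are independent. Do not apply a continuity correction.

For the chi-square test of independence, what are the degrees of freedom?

df = (r−1)(c−1) = (2−1)·(2−1) = 1

degrees of freedom = 1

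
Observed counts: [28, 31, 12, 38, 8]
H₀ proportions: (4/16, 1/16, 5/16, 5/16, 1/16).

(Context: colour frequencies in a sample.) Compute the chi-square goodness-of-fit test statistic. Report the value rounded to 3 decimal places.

test statistic = 93.407

n = 117; E_i = n·p_i = [29.25, 7.31, 36.56, 36.56, 7.31]
χ² = (28−29.25)²/29.25 + (31−7.31)²/7.31 + (12−36.56)²/36.56 + (38−36.56)²/36.56 + (8−7.31)²/7.31 = 93.4068
df = 4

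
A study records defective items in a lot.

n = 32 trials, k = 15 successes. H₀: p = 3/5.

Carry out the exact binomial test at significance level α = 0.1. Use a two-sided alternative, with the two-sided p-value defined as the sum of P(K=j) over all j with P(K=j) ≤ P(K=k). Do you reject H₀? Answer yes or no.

Exact binomial: n=32, k=15, p₀=3/5=0.6000
P(X=j) = C(n,j)·p₀^j·(1−p₀)^(n−j); p = Σ P(X=j) over j with P(X=j) ≤ P(X=15)
p-value (two-sided) = 0.14945
At α=0.1: p ≥ α → fail to reject H₀

reject H₀: no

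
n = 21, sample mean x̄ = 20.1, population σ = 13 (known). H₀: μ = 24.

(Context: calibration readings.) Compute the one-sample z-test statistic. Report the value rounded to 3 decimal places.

test statistic = -1.375

SE = σ/√n = 13/√21 = 2.8368
z = (x̄−μ₀)/SE = (20.1−24)/2.8368 = -1.3748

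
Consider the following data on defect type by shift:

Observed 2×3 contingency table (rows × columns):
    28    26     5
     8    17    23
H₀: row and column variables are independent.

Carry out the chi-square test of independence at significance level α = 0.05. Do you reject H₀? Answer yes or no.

Row totals [59, 48], col totals [36, 43, 28], n=107
χ² = (28−19.85)²/19.85 + (26−23.71)²/23.71 + (5−15.44)²/15.44 + (8−16.15)²/16.15 + (17−19.29)²/19.29 + (23−12.56)²/12.56 = 23.6857
df = 2
p-value (upper-tail) = 0.00001
At α=0.05: p < α → reject H₀

reject H₀: yes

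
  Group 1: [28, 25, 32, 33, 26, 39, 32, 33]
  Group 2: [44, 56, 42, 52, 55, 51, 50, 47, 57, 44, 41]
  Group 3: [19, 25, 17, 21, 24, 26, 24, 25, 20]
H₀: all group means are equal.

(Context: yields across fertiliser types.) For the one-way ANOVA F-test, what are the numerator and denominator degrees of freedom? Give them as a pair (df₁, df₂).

degrees of freedom = [2, 25]

k = 3 groups, N = 28 total
df = (k−1, N−k) = (3−1, 28−3) = (2, 25)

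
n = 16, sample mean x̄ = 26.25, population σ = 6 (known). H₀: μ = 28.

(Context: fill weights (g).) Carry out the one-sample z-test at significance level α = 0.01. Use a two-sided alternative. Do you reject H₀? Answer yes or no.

SE = σ/√n = 6/√16 = 1.5000
z = (x̄−μ₀)/SE = (26.25−28)/1.5000 = -1.1667
p-value (two-sided) = 0.24335
At α=0.01: p ≥ α → fail to reject H₀

reject H₀: no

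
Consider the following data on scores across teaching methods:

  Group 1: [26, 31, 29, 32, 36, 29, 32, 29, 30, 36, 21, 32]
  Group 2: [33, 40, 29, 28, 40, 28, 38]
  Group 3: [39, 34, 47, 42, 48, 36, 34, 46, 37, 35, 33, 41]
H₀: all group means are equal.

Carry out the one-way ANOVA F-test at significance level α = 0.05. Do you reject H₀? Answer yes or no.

reject H₀: yes

Group means [30.25, 33.71, 39.33], grand mean 34.548
SSB = Σnᵢ(x̄ᵢ−x̄)² = 501.332; SSW = ΣΣ(x−x̄ᵢ)² = 690.345
MSB = 501.332/2 = 250.6661; MSW = 690.345/28 = 24.6552
F = MSB/MSW = 10.1669
df = (2, 28)
p-value (upper-tail) = 0.00048
At α=0.05: p < α → reject H₀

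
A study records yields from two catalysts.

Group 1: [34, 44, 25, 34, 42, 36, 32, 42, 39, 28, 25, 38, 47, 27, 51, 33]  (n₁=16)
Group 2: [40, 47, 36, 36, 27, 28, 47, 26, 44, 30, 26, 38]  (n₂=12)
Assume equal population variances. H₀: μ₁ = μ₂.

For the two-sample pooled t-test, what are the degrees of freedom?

degrees of freedom = 26

df = n₁ + n₂ − 2 = 16 + 12 − 2 = 26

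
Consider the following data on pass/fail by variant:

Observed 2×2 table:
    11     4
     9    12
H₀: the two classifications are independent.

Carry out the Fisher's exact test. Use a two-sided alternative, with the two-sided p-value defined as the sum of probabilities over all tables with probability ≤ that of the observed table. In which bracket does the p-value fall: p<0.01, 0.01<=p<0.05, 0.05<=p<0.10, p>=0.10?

Margins: r₁=15, r₂=21, c₁=20, c₂=16, n=36
p_obs = C(15,11)·C(21,9)/C(36,20); sum pmf over tables with pmf ≤ p_obs
p-value (two-sided) = 0.09585
→ bracket: 0.05<=p<0.10

p-value bracket: 0.05<=p<0.10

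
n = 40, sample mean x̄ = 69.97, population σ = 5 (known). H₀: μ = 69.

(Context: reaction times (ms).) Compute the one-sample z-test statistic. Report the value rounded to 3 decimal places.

SE = σ/√n = 5/√40 = 0.7906
z = (x̄−μ₀)/SE = (69.97−69)/0.7906 = 1.2270

test statistic = 1.227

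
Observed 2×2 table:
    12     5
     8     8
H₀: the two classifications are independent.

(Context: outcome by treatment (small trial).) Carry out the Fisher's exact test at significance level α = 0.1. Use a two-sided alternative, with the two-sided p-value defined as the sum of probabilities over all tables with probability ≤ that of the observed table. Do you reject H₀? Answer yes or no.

reject H₀: no

Margins: r₁=17, r₂=16, c₁=20, c₂=13, n=33
p_obs = C(17,12)·C(16,8)/C(33,20); sum pmf over tables with pmf ≤ p_obs
p-value (two-sided) = 0.29600
At α=0.1: p ≥ α → fail to reject H₀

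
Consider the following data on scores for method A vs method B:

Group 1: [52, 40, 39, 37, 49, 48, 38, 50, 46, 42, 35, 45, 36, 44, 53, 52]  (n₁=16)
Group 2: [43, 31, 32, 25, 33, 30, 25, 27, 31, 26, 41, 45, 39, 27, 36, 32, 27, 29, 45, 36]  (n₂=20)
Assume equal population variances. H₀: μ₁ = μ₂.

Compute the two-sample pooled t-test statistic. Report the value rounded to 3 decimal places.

x̄₁=44.125, s₁=6.141, n₁=16
x̄₂=33.000, s₂=6.593, n₂=20
s_p² = [15·6.141² + 19·6.593²]/34 = 40.9338
SE = √(s_p²·(1/16+1/20)) = 2.1459
t = (44.125−33.000)/2.1459 = 5.1842
df = 34

test statistic = 5.184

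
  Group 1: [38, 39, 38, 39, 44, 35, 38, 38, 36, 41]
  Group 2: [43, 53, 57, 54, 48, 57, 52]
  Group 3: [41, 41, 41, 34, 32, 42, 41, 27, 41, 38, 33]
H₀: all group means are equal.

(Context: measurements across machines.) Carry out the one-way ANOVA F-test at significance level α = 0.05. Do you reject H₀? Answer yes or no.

reject H₀: yes

Group means [38.60, 52.00, 37.36], grand mean 41.464
SSB = Σnᵢ(x̄ᵢ−x̄)² = 1044.019; SSW = ΣΣ(x−x̄ᵢ)² = 462.945
MSB = 1044.019/2 = 522.0094; MSW = 462.945/25 = 18.5178
F = MSB/MSW = 28.1896
df = (2, 25)
p-value (upper-tail) = 0.00000
At α=0.05: p < α → reject H₀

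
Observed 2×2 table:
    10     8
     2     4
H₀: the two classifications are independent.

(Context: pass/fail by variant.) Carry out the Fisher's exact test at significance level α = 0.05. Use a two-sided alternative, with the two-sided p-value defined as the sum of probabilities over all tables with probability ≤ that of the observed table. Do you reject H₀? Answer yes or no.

Margins: r₁=18, r₂=6, c₁=12, c₂=12, n=24
p_obs = C(18,10)·C(6,2)/C(24,12); sum pmf over tables with pmf ≤ p_obs
p-value (two-sided) = 0.64041
At α=0.05: p ≥ α → fail to reject H₀

reject H₀: no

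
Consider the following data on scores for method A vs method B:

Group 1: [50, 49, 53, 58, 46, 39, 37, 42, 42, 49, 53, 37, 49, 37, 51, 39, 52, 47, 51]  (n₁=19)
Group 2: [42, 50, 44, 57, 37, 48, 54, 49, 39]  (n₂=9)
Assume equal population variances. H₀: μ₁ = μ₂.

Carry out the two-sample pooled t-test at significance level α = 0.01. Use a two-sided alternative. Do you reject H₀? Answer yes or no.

x̄₁=46.368, s₁=6.422, n₁=19
x̄₂=46.667, s₂=6.708, n₂=9
s_p² = [18·6.422² + 8·6.708²]/26 = 42.4008
SE = √(s_p²·(1/19+1/9)) = 2.6349
t = (46.368−46.667)/2.6349 = -0.1132
df = 26
p-value (two-sided) = 0.91075
At α=0.01: p ≥ α → fail to reject H₀

reject H₀: no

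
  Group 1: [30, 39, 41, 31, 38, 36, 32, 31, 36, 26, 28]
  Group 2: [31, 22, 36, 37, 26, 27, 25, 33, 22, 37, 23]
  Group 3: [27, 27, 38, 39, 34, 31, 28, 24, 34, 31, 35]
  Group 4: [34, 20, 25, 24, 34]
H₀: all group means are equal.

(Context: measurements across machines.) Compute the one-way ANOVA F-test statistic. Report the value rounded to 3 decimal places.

test statistic = 2.056

Group means [33.45, 29.00, 31.64, 27.40], grand mean 30.842
SSB = Σnᵢ(x̄ᵢ−x̄)² = 178.580; SSW = ΣΣ(x−x̄ᵢ)² = 984.473
MSB = 178.580/3 = 59.5266; MSW = 984.473/34 = 28.9551
F = MSB/MSW = 2.0558
df = (3, 34)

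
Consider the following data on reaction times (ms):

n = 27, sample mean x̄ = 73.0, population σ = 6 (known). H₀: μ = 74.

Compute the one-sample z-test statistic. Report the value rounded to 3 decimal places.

SE = σ/√n = 6/√27 = 1.1547
z = (x̄−μ₀)/SE = (73.0−74)/1.1547 = -0.8660

test statistic = -0.866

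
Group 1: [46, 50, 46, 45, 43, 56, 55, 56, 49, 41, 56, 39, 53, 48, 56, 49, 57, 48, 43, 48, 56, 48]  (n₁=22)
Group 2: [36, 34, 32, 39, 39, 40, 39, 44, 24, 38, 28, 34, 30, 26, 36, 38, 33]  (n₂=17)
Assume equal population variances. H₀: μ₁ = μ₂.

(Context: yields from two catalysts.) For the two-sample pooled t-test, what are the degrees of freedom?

df = n₁ + n₂ − 2 = 22 + 17 − 2 = 37

degrees of freedom = 37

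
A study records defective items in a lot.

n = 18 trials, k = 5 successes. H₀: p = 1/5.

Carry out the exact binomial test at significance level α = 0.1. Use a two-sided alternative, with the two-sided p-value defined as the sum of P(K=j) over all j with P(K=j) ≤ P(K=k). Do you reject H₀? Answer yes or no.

reject H₀: no

Exact binomial: n=18, k=5, p₀=1/5=0.2000
P(X=j) = C(n,j)·p₀^j·(1−p₀)^(n−j); p = Σ P(X=j) over j with P(X=j) ≤ P(X=5)
p-value (two-sided) = 0.38273
At α=0.1: p ≥ α → fail to reject H₀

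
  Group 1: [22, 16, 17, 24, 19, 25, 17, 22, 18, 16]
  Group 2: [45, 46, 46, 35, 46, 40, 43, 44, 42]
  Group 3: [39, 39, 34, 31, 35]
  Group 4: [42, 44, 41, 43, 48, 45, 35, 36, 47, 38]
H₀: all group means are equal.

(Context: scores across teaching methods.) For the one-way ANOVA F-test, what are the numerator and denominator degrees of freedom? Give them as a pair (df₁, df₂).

k = 4 groups, N = 34 total
df = (k−1, N−k) = (4−1, 34−4) = (3, 30)

degrees of freedom = [3, 30]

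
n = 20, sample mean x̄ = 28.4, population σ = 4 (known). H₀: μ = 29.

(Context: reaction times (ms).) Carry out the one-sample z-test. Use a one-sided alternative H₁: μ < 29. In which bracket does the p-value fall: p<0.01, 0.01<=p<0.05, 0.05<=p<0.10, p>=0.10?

p-value bracket: p>=0.10

SE = σ/√n = 4/√20 = 0.8944
z = (x̄−μ₀)/SE = (28.4−29)/0.8944 = -0.6708
p-value (one-sided, H₁ less) = 0.25117
→ bracket: p>=0.10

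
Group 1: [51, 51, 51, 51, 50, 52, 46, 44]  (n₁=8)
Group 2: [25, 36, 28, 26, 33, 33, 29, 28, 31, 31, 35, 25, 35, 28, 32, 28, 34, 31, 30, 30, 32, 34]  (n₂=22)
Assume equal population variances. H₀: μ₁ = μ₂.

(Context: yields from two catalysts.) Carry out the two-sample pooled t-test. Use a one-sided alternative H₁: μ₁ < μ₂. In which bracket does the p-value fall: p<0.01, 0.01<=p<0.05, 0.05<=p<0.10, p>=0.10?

p-value bracket: p>=0.10

x̄₁=49.500, s₁=2.878, n₁=8
x̄₂=30.636, s₂=3.245, n₂=22
s_p² = [7·2.878² + 21·3.245²]/28 = 9.9675
SE = √(s_p²·(1/8+1/22)) = 1.3035
t = (49.500−30.636)/1.3035 = 14.4720
df = 28
p-value (one-sided, H₁ less) = 1.00000
→ bracket: p>=0.10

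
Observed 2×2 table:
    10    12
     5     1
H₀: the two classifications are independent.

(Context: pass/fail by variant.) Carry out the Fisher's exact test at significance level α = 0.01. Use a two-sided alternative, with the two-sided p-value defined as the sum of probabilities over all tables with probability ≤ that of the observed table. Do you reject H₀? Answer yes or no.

Margins: r₁=22, r₂=6, c₁=15, c₂=13, n=28
p_obs = C(22,10)·C(6,5)/C(28,15); sum pmf over tables with pmf ≤ p_obs
p-value (two-sided) = 0.17271
At α=0.01: p ≥ α → fail to reject H₀

reject H₀: no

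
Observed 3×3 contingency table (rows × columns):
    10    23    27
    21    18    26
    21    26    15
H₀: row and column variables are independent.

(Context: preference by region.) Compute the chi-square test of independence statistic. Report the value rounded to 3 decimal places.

test statistic = 9.915

Row totals [60, 65, 62], col totals [52, 67, 68], n=187
χ² = (10−16.68)²/16.68 + (23−21.50)²/21.50 + (27−21.82)²/21.82 + (21−18.07)²/18.07 + (18−23.29)²/23.29 + (26−23.64)²/23.64 + (21−17.24)²/17.24 + (26−22.21)²/22.21 + (15−22.55)²/22.55 = 9.9149
df = 4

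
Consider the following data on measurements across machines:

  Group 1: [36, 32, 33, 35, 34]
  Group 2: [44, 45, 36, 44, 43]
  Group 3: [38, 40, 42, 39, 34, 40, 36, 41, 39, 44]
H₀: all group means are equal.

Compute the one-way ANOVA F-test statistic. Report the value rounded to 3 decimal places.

Group means [34.00, 42.40, 39.30], grand mean 38.750
SSB = Σnᵢ(x̄ᵢ−x̄)² = 182.450; SSW = ΣΣ(x−x̄ᵢ)² = 137.300
MSB = 182.450/2 = 91.2250; MSW = 137.300/17 = 8.0765
F = MSB/MSW = 11.2952
df = (2, 17)

test statistic = 11.295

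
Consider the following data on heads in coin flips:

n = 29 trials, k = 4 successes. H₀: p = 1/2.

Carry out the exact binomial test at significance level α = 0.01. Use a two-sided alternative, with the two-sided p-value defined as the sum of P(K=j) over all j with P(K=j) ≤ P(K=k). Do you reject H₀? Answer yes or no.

reject H₀: yes

Exact binomial: n=29, k=4, p₀=1/2=0.5000
P(X=j) = C(n,j)·p₀^j·(1−p₀)^(n−j); p = Σ P(X=j) over j with P(X=j) ≤ P(X=4)
p-value (two-sided) = 0.00010
At α=0.01: p < α → reject H₀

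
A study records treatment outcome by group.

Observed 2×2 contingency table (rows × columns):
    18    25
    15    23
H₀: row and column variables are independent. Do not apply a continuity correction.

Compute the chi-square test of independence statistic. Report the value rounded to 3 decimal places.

test statistic = 0.048

Row totals [43, 38], col totals [33, 48], n=81
χ² = (18−17.52)²/17.52 + (25−25.48)²/25.48 + (15−15.48)²/15.48 + (23−22.52)²/22.52 = 0.0476
df = 1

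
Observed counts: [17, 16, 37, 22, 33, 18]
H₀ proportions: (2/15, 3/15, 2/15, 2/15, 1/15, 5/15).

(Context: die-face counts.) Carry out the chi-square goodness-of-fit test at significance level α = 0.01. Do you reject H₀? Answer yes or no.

n = 143; E_i = n·p_i = [19.07, 28.60, 19.07, 19.07, 9.53, 47.67]
χ² = (17−19.07)²/19.07 + (16−28.60)²/28.60 + (37−19.07)²/19.07 + (22−19.07)²/19.07 + (33−9.53)²/9.53 + (18−47.67)²/47.67 = 99.3217
df = 5
p-value (upper-tail) = 0.00000
At α=0.01: p < α → reject H₀

reject H₀: yes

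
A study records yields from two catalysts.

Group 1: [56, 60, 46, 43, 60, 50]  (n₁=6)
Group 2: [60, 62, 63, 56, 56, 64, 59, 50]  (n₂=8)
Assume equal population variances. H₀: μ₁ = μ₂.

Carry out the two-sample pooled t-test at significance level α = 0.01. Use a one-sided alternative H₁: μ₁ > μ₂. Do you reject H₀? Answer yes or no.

x̄₁=52.500, s₁=7.259, n₁=6
x̄₂=58.750, s₂=4.621, n₂=8
s_p² = [5·7.259² + 7·4.621²]/12 = 34.4167
SE = √(s_p²·(1/6+1/8)) = 3.1683
t = (52.500−58.750)/3.1683 = -1.9727
df = 12
p-value (one-sided, H₁ greater) = 0.96399
At α=0.01: p ≥ α → fail to reject H₀

reject H₀: no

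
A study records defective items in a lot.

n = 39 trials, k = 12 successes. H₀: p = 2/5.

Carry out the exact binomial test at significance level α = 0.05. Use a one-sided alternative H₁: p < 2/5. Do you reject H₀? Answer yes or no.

Exact binomial: n=39, k=12, p₀=2/5=0.4000
P(X≤12) from Σ C(n,i)·p₀^i·(1−p₀)^(n−i)
p-value (one-sided, H₁ less) = 0.15537
At α=0.05: p ≥ α → fail to reject H₀

reject H₀: no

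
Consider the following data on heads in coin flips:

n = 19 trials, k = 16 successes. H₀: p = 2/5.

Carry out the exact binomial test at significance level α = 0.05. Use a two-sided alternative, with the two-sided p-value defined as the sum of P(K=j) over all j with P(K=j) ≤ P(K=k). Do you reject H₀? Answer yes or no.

Exact binomial: n=19, k=16, p₀=2/5=0.4000
P(X=j) = C(n,j)·p₀^j·(1−p₀)^(n−j); p = Σ P(X=j) over j with P(X=j) ≤ P(X=16)
p-value (two-sided) = 0.00016
At α=0.05: p < α → reject H₀

reject H₀: yes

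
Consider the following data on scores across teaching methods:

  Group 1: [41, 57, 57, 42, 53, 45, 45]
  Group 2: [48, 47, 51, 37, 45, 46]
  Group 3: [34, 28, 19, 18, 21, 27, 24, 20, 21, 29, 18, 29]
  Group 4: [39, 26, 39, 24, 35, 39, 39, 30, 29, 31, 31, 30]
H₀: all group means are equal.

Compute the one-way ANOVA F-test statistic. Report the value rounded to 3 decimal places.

test statistic = 37.493

Group means [48.57, 45.67, 24.00, 32.67], grand mean 34.973
SSB = Σnᵢ(x̄ᵢ−x̄)² = 3489.259; SSW = ΣΣ(x−x̄ᵢ)² = 1023.714
MSB = 3489.259/3 = 1163.0862; MSW = 1023.714/33 = 31.0216
F = MSB/MSW = 37.4927
df = (3, 33)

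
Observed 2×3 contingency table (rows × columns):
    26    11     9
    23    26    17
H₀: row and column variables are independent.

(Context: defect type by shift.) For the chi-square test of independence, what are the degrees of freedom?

df = (r−1)(c−1) = (2−1)·(3−1) = 2

degrees of freedom = 2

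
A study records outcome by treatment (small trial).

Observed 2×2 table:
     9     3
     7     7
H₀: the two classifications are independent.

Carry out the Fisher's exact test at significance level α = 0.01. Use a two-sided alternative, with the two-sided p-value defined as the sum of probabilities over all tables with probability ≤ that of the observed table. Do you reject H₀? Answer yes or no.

reject H₀: no

Margins: r₁=12, r₂=14, c₁=16, c₂=10, n=26
p_obs = C(12,9)·C(14,7)/C(26,16); sum pmf over tables with pmf ≤ p_obs
p-value (two-sided) = 0.24752
At α=0.01: p ≥ α → fail to reject H₀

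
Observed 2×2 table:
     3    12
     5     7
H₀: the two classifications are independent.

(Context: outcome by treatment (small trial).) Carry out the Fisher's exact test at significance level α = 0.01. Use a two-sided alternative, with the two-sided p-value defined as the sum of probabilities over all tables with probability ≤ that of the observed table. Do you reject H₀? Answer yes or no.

reject H₀: no

Margins: r₁=15, r₂=12, c₁=8, c₂=19, n=27
p_obs = C(15,3)·C(12,5)/C(27,8); sum pmf over tables with pmf ≤ p_obs
p-value (two-sided) = 0.39807
At α=0.01: p ≥ α → fail to reject H₀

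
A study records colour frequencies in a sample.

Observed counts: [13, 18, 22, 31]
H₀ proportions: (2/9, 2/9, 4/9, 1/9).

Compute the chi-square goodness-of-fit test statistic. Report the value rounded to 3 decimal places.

test statistic = 58.339

n = 84; E_i = n·p_i = [18.67, 18.67, 37.33, 9.33]
χ² = (13−18.67)²/18.67 + (18−18.67)²/18.67 + (22−37.33)²/37.33 + (31−9.33)²/9.33 = 58.3393
df = 3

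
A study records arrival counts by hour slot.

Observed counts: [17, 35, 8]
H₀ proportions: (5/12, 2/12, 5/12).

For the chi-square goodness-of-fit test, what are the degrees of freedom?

degrees of freedom = 2

df = k − 1 = 3 − 1 = 2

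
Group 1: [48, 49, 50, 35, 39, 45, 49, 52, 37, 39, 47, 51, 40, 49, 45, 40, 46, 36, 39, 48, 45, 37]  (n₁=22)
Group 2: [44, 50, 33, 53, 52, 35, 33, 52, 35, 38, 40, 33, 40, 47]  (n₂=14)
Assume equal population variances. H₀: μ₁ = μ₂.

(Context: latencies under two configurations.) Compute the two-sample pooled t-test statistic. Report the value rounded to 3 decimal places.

test statistic = 0.968

x̄₁=43.909, s₁=5.442, n₁=22
x̄₂=41.786, s₂=7.738, n₂=14
s_p² = [21·5.442² + 13·7.738²]/34 = 41.1816
SE = √(s_p²·(1/22+1/14)) = 2.1940
t = (43.909−41.786)/2.1940 = 0.9678
df = 34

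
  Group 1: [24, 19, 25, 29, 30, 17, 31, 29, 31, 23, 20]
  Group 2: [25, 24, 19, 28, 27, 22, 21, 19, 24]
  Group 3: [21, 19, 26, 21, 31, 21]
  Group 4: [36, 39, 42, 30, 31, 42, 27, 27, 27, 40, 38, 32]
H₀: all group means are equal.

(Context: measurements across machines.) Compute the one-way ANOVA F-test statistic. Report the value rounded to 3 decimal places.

test statistic = 12.021

Group means [25.27, 23.22, 23.17, 34.25], grand mean 27.289
SSB = Σnᵢ(x̄ᵢ−x̄)² = 876.995; SSW = ΣΣ(x−x̄ᵢ)² = 826.821
MSB = 876.995/3 = 292.3317; MSW = 826.821/34 = 24.3183
F = MSB/MSW = 12.0211
df = (3, 34)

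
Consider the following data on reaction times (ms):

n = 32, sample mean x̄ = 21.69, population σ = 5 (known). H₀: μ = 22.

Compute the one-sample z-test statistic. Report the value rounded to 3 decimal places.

SE = σ/√n = 5/√32 = 0.8839
z = (x̄−μ₀)/SE = (21.69−22)/0.8839 = -0.3507

test statistic = -0.351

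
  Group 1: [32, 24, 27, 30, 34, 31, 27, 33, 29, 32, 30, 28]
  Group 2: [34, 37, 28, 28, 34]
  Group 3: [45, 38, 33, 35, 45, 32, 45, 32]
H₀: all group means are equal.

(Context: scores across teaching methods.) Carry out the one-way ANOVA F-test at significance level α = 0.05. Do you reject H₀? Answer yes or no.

reject H₀: yes

Group means [29.75, 32.20, 38.12], grand mean 32.920
SSB = Σnᵢ(x̄ᵢ−x̄)² = 339.915; SSW = ΣΣ(x−x̄ᵢ)² = 409.925
MSB = 339.915/2 = 169.9575; MSW = 409.925/22 = 18.6330
F = MSB/MSW = 9.1213
df = (2, 22)
p-value (upper-tail) = 0.00130
At α=0.05: p < α → reject H₀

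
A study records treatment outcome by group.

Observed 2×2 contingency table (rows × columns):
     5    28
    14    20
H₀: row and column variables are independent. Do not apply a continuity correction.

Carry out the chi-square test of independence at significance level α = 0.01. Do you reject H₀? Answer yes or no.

Row totals [33, 34], col totals [19, 48], n=67
χ² = (5−9.36)²/9.36 + (28−23.64)²/23.64 + (14−9.64)²/9.64 + (20−24.36)²/24.36 = 5.5828
df = 1
p-value (upper-tail) = 0.01814
At α=0.01: p ≥ α → fail to reject H₀

reject H₀: no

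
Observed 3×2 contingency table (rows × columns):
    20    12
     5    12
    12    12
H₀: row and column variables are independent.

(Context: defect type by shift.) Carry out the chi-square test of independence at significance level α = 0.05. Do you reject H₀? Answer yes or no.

reject H₀: no

Row totals [32, 17, 24], col totals [37, 36], n=73
χ² = (20−16.22)²/16.22 + (12−15.78)²/15.78 + (5−8.62)²/8.62 + (12−8.38)²/8.38 + (12−12.16)²/12.16 + (12−11.84)²/11.84 = 4.8696
df = 2
p-value (upper-tail) = 0.08762
At α=0.05: p ≥ α → fail to reject H₀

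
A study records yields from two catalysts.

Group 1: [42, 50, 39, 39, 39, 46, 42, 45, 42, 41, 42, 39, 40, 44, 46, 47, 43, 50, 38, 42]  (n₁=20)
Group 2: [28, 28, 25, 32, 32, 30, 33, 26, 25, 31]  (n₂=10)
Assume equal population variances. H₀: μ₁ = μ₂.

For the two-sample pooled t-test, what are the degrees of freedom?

degrees of freedom = 28

df = n₁ + n₂ − 2 = 20 + 10 − 2 = 28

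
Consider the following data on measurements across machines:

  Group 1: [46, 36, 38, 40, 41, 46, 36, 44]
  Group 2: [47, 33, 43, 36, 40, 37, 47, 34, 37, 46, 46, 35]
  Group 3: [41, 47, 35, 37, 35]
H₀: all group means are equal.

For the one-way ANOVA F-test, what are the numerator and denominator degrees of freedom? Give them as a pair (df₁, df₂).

degrees of freedom = [2, 22]

k = 3 groups, N = 25 total
df = (k−1, N−k) = (3−1, 25−3) = (2, 22)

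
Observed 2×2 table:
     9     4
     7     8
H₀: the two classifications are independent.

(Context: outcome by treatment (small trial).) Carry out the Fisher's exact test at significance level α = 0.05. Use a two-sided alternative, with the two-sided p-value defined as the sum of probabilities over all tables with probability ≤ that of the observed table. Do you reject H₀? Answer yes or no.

reject H₀: no

Margins: r₁=13, r₂=15, c₁=16, c₂=12, n=28
p_obs = C(13,9)·C(15,7)/C(28,16); sum pmf over tables with pmf ≤ p_obs
p-value (two-sided) = 0.27606
At α=0.05: p ≥ α → fail to reject H₀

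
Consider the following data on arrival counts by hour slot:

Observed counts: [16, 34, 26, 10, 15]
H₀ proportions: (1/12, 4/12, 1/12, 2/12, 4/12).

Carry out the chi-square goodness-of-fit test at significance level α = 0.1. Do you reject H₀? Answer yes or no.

n = 101; E_i = n·p_i = [8.42, 33.67, 8.42, 16.83, 33.67]
χ² = (16−8.42)²/8.42 + (34−33.67)²/33.67 + (26−8.42)²/8.42 + (10−16.83)²/16.83 + (15−33.67)²/33.67 = 56.6931
df = 4
p-value (upper-tail) = 0.00000
At α=0.1: p < α → reject H₀

reject H₀: yes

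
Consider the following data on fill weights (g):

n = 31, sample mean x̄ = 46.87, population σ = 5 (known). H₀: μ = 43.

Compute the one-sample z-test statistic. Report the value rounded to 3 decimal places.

SE = σ/√n = 5/√31 = 0.8980
z = (x̄−μ₀)/SE = (46.87−43)/0.8980 = 4.3094

test statistic = 4.309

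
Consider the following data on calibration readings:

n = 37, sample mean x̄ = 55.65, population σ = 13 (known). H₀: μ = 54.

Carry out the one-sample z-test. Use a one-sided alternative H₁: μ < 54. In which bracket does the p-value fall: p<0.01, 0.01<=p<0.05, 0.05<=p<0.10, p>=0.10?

SE = σ/√n = 13/√37 = 2.1372
z = (x̄−μ₀)/SE = (55.65−54)/2.1372 = 0.7720
p-value (one-sided, H₁ less) = 0.77996
→ bracket: p>=0.10

p-value bracket: p>=0.10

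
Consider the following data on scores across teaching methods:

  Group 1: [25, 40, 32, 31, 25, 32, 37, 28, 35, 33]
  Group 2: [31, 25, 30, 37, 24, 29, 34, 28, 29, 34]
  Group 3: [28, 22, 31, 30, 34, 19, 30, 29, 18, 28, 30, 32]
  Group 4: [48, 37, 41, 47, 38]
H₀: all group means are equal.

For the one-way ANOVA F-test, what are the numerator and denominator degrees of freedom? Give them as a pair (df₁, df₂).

k = 4 groups, N = 37 total
df = (k−1, N−k) = (4−1, 37−4) = (3, 33)

degrees of freedom = [3, 33]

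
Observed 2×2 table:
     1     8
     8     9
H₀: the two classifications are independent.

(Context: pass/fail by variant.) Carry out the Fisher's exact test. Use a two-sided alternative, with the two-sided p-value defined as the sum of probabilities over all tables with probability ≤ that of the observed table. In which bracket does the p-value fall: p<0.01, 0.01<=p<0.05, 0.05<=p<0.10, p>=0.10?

p-value bracket: 0.05<=p<0.10

Margins: r₁=9, r₂=17, c₁=9, c₂=17, n=26
p_obs = C(9,1)·C(17,8)/C(26,9); sum pmf over tables with pmf ≤ p_obs
p-value (two-sided) = 0.09770
→ bracket: 0.05<=p<0.10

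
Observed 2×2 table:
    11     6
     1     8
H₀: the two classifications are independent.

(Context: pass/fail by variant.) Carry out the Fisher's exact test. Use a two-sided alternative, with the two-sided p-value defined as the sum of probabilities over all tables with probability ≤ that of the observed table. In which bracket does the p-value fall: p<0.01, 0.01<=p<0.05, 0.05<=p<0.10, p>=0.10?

Margins: r₁=17, r₂=9, c₁=12, c₂=14, n=26
p_obs = C(17,11)·C(9,1)/C(26,12); sum pmf over tables with pmf ≤ p_obs
p-value (two-sided) = 0.01446
→ bracket: 0.01<=p<0.05

p-value bracket: 0.01<=p<0.05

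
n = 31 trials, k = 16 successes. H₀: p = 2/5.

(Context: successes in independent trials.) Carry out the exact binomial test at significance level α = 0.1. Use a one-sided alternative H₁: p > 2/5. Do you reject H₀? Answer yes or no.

Exact binomial: n=31, k=16, p₀=2/5=0.4000
P(X≥16) from Σ C(n,i)·p₀^i·(1−p₀)^(n−i)
p-value (one-sided, H₁ greater) = 0.12838
At α=0.1: p ≥ α → fail to reject H₀

reject H₀: no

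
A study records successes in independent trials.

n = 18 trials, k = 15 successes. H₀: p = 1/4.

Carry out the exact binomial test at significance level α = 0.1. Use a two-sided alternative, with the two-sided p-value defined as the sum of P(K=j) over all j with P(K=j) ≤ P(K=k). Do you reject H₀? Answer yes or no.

Exact binomial: n=18, k=15, p₀=1/4=0.2500
P(X=j) = C(n,j)·p₀^j·(1−p₀)^(n−j); p = Σ P(X=j) over j with P(X=j) ≤ P(X=15)
p-value (two-sided) = 0.00000
At α=0.1: p < α → reject H₀

reject H₀: yes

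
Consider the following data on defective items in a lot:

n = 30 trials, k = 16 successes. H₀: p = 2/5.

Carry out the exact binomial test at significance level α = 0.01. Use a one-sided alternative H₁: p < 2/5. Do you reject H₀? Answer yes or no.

reject H₀: no

Exact binomial: n=30, k=16, p₀=2/5=0.4000
P(X≤16) from Σ C(n,i)·p₀^i·(1−p₀)^(n−i)
p-value (one-sided, H₁ less) = 0.95189
At α=0.01: p ≥ α → fail to reject H₀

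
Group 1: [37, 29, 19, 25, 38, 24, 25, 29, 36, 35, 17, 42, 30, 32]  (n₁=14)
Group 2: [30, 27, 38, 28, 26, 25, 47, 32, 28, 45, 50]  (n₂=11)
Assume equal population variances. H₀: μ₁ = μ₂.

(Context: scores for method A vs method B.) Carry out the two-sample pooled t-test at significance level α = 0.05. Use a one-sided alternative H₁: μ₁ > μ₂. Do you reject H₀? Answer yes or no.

reject H₀: no

x̄₁=29.857, s₁=7.336, n₁=14
x̄₂=34.182, s₂=9.207, n₂=11
s_p² = [13·7.336² + 10·9.207²]/23 = 67.2761
SE = √(s_p²·(1/14+1/11)) = 3.3048
t = (29.857−34.182)/3.3048 = -1.3086
df = 23
p-value (one-sided, H₁ greater) = 0.89821
At α=0.05: p ≥ α → fail to reject H₀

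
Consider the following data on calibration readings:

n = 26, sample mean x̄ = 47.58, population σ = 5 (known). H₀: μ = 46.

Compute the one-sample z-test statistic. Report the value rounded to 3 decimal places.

test statistic = 1.611

SE = σ/√n = 5/√26 = 0.9806
z = (x̄−μ₀)/SE = (47.58−46)/0.9806 = 1.6113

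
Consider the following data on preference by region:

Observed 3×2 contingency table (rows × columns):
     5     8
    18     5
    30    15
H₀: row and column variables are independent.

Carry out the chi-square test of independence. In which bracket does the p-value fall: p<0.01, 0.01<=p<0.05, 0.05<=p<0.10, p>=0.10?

Row totals [13, 23, 45], col totals [53, 28], n=81
χ² = (5−8.51)²/8.51 + (8−4.49)²/4.49 + (18−15.05)²/15.05 + (5−7.95)²/7.95 + (30−29.44)²/29.44 + (15−15.56)²/15.56 = 5.8847
df = 2
p-value (upper-tail) = 0.05274
→ bracket: 0.05<=p<0.10

p-value bracket: 0.05<=p<0.10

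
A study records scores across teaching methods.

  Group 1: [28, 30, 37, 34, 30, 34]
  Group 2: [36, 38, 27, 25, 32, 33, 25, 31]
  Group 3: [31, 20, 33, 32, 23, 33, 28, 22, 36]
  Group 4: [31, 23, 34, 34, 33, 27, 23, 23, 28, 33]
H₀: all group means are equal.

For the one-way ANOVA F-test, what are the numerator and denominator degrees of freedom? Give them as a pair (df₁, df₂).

degrees of freedom = [3, 29]

k = 4 groups, N = 33 total
df = (k−1, N−k) = (4−1, 33−4) = (3, 29)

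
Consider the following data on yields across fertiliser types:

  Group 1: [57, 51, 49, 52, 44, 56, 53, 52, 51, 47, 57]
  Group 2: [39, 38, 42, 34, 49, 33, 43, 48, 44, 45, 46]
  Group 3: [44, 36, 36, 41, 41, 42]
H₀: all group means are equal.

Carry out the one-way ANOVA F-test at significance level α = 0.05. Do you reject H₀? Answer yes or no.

reject H₀: yes

Group means [51.73, 41.91, 40.00], grand mean 45.357
SSB = Σnᵢ(x̄ᵢ−x̄)² = 749.338; SSW = ΣΣ(x−x̄ᵢ)² = 505.091
MSB = 749.338/2 = 374.6688; MSW = 505.091/25 = 20.2036
F = MSB/MSW = 18.5446
df = (2, 25)
p-value (upper-tail) = 0.00001
At α=0.05: p < α → reject H₀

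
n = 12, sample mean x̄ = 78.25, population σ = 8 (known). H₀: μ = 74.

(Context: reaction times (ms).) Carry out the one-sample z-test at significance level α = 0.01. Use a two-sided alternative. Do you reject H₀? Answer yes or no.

SE = σ/√n = 8/√12 = 2.3094
z = (x̄−μ₀)/SE = (78.25−74)/2.3094 = 1.8403
p-value (two-sided) = 0.06572
At α=0.01: p ≥ α → fail to reject H₀

reject H₀: no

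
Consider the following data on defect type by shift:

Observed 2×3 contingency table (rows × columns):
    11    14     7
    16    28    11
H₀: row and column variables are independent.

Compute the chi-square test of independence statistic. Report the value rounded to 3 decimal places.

test statistic = 0.431

Row totals [32, 55], col totals [27, 42, 18], n=87
χ² = (11−9.93)²/9.93 + (14−15.45)²/15.45 + (7−6.62)²/6.62 + (16−17.07)²/17.07 + (28−26.55)²/26.55 + (11−11.38)²/11.38 = 0.4312
df = 2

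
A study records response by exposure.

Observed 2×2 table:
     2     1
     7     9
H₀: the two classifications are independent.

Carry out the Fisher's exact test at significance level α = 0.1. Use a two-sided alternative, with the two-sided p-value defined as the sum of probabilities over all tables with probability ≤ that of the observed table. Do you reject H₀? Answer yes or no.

Margins: r₁=3, r₂=16, c₁=9, c₂=10, n=19
p_obs = C(3,2)·C(16,7)/C(19,9); sum pmf over tables with pmf ≤ p_obs
p-value (two-sided) = 0.58204
At α=0.1: p ≥ α → fail to reject H₀

reject H₀: no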